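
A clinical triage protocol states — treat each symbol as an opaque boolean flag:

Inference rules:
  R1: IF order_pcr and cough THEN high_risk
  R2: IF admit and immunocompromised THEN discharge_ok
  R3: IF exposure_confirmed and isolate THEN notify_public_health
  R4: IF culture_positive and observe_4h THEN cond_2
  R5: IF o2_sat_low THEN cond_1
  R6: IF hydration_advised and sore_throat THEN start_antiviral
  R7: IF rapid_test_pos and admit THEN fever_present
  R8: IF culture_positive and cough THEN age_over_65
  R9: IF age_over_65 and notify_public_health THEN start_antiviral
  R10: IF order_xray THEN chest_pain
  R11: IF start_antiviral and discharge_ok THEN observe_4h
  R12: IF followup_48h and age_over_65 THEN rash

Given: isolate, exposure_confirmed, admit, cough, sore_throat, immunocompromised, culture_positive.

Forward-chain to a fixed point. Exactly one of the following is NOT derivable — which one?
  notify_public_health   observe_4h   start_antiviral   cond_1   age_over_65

Round 1: R2 [IF admit and immunocompromised THEN discharge_ok]; R3 [IF exposure_confirmed and isolate THEN notify_public_health]; R8 [IF culture_positive and cough THEN age_over_65]. New: discharge_ok, notify_public_health, age_over_65.
Round 2: R9 [IF age_over_65 and notify_public_health THEN start_antiviral]. New: start_antiviral.
Round 3: R11 [IF start_antiviral and discharge_ok THEN observe_4h]. New: observe_4h.
Round 4: R4 [IF culture_positive and observe_4h THEN cond_2]. New: cond_2.
Derived: start_antiviral (round 2), age_over_65 (round 1), observe_4h (round 3), notify_public_health (round 1). cond_1 never appears in any round.

cond_1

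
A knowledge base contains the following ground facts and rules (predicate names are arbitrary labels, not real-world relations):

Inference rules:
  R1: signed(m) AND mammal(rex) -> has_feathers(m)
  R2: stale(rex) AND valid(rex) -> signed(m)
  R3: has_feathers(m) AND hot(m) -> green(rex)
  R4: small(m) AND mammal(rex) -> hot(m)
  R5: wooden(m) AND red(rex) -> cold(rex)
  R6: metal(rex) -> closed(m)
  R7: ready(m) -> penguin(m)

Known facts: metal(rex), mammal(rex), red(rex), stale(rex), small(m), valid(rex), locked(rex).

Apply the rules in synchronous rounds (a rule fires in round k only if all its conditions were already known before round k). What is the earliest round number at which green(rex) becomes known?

[1] R2 [stale(rex) AND valid(rex) -> signed(m)]; R4 [small(m) AND mammal(rex) -> hot(m)]; R6 [metal(rex) -> closed(m)]. ⇒ new: signed(m), hot(m), closed(m).
[2] R1 [signed(m) AND mammal(rex) -> has_feathers(m)]. ⇒ new: has_feathers(m).
[3] R3 [has_feathers(m) AND hot(m) -> green(rex)]. ⇒ new: green(rex).
green(rex) first appears in round 3.

3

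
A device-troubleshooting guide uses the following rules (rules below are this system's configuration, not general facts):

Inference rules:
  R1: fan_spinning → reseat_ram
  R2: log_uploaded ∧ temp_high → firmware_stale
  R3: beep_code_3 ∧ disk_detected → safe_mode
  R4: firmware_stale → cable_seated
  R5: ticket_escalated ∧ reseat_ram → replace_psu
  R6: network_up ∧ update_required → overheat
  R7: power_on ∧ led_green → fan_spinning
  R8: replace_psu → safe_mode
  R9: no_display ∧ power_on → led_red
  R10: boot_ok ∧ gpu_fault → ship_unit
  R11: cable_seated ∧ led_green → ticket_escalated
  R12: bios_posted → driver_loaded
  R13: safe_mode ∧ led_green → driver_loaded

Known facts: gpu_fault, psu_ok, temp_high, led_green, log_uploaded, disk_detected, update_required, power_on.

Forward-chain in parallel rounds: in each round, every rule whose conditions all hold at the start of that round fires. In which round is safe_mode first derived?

[1] R2 [log_uploaded ∧ temp_high → firmware_stale]; R7 [power_on ∧ led_green → fan_spinning]. ⇒ new: firmware_stale, fan_spinning.
[2] R1 [fan_spinning → reseat_ram]; R4 [firmware_stale → cable_seated]. ⇒ new: reseat_ram, cable_seated.
[3] R11 [cable_seated ∧ led_green → ticket_escalated]. ⇒ new: ticket_escalated.
[4] R5 [ticket_escalated ∧ reseat_ram → replace_psu]. ⇒ new: replace_psu.
[5] R8 [replace_psu → safe_mode]. ⇒ new: safe_mode.
safe_mode first appears in round 5.

5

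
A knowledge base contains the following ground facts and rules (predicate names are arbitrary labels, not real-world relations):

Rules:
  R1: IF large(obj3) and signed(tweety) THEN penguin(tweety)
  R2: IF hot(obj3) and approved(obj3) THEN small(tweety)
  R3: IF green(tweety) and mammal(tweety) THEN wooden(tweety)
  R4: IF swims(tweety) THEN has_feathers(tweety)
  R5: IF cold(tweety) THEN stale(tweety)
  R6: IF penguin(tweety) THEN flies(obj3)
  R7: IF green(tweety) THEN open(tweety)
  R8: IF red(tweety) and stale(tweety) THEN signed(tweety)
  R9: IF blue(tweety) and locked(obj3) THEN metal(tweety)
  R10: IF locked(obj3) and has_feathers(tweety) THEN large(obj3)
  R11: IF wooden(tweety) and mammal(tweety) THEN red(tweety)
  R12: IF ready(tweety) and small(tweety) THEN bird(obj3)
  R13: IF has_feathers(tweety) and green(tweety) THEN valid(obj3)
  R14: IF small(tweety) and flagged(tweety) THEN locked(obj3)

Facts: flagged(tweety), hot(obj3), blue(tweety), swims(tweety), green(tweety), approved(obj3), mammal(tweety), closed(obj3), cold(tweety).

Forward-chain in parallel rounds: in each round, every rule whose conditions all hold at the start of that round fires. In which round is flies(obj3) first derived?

Round 1: R2 [IF hot(obj3) and approved(obj3) THEN small(tweety)]; R3 [IF green(tweety) and mammal(tweety) THEN wooden(tweety)]; R4 [IF swims(tweety) THEN has_feathers(tweety)]; R5 [IF cold(tweety) THEN stale(tweety)]; R7 [IF green(tweety) THEN open(tweety)]. Adds small(tweety), wooden(tweety), has_feathers(tweety), stale(tweety), open(tweety).
Round 2: R11 [IF wooden(tweety) and mammal(tweety) THEN red(tweety)]; R13 [IF has_feathers(tweety) and green(tweety) THEN valid(obj3)]; R14 [IF small(tweety) and flagged(tweety) THEN locked(obj3)]. Adds red(tweety), valid(obj3), locked(obj3).
Round 3: R8 [IF red(tweety) and stale(tweety) THEN signed(tweety)]; R9 [IF blue(tweety) and locked(obj3) THEN metal(tweety)]; R10 [IF locked(obj3) and has_feathers(tweety) THEN large(obj3)]. Adds signed(tweety), metal(tweety), large(obj3).
Round 4: R1 [IF large(obj3) and signed(tweety) THEN penguin(tweety)]. Adds penguin(tweety).
Round 5: R6 [IF penguin(tweety) THEN flies(obj3)]. Adds flies(obj3).
flies(obj3) first appears in round 5.

5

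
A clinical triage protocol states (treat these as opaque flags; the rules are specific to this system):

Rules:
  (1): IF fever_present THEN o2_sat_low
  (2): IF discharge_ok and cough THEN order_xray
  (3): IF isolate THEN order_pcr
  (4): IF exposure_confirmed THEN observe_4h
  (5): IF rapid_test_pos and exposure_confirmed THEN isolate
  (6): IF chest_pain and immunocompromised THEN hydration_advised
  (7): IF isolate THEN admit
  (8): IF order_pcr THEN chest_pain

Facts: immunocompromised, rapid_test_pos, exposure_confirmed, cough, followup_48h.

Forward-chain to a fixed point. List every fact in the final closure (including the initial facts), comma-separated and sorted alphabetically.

Round 1: (4) [IF exposure_confirmed THEN observe_4h]; (5) [IF rapid_test_pos and exposure_confirmed THEN isolate]. New: observe_4h, isolate.
Round 2: (3) [IF isolate THEN order_pcr]; (7) [IF isolate THEN admit]. New: order_pcr, admit.
Round 3: (8) [IF order_pcr THEN chest_pain]. New: chest_pain.
Round 4: (6) [IF chest_pain and immunocompromised THEN hydration_advised]. New: hydration_advised.

admit, chest_pain, cough, exposure_confirmed, followup_48h, hydration_advised, immunocompromised, isolate, observe_4h, order_pcr, rapid_test_pos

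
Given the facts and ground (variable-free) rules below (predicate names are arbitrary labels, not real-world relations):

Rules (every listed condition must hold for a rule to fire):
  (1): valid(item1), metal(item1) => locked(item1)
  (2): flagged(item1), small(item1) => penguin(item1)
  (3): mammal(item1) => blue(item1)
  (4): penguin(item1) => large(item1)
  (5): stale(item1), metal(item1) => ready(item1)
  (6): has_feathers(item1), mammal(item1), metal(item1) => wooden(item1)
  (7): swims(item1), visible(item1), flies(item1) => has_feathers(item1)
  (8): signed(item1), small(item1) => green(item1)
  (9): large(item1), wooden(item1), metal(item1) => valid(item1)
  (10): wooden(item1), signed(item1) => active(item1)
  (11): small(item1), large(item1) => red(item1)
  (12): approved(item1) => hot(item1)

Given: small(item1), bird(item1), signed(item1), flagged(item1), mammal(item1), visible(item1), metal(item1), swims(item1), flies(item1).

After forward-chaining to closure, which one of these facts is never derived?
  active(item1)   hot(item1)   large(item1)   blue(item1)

[1] (2) [flagged(item1), small(item1) => penguin(item1)]; (3) [mammal(item1) => blue(item1)]; (7) [swims(item1), visible(item1), flies(item1) => has_feathers(item1)]; (8) [signed(item1), small(item1) => green(item1)]. ⇒ new: penguin(item1), blue(item1), has_feathers(item1), green(item1).
[2] (4) [penguin(item1) => large(item1)]; (6) [has_feathers(item1), mammal(item1), metal(item1) => wooden(item1)]. ⇒ new: large(item1), wooden(item1).
[3] (9) [large(item1), wooden(item1), metal(item1) => valid(item1)]; (10) [wooden(item1), signed(item1) => active(item1)]; (11) [small(item1), large(item1) => red(item1)]. ⇒ new: valid(item1), active(item1), red(item1).
[4] (1) [valid(item1), metal(item1) => locked(item1)]. ⇒ new: locked(item1).
Derived: active(item1) (round 3), blue(item1) (round 1), large(item1) (round 2). hot(item1) never appears in any round.

hot(item1)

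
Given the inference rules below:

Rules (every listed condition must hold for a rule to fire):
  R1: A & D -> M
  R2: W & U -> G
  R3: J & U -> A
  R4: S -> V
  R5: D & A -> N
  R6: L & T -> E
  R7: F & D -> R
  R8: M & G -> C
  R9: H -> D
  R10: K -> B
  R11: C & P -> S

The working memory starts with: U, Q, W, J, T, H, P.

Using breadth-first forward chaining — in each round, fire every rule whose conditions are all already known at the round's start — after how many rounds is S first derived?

Round 1: R2 [W & U -> G]; R3 [J & U -> A]; R9 [H -> D]. Adds G, A, D.
Round 2: R1 [A & D -> M]; R5 [D & A -> N]. Adds M, N.
Round 3: R8 [M & G -> C]. Adds C.
Round 4: R11 [C & P -> S]. Adds S.
S first appears in round 4.

4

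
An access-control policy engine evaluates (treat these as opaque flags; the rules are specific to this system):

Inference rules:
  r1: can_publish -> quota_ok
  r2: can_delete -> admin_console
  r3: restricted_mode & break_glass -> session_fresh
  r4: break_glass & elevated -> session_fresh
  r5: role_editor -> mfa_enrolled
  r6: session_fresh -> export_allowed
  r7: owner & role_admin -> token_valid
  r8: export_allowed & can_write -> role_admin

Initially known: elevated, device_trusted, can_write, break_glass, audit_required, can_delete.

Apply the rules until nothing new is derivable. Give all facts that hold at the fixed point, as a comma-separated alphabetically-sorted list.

admin_console, audit_required, break_glass, can_delete, can_write, device_trusted, elevated, export_allowed, role_admin, session_fresh

[1] r2 [can_delete -> admin_console]; r4 [break_glass & elevated -> session_fresh]. ⇒ new: admin_console, session_fresh.
[2] r6 [session_fresh -> export_allowed]. ⇒ new: export_allowed.
[3] r8 [export_allowed & can_write -> role_admin]. ⇒ new: role_admin.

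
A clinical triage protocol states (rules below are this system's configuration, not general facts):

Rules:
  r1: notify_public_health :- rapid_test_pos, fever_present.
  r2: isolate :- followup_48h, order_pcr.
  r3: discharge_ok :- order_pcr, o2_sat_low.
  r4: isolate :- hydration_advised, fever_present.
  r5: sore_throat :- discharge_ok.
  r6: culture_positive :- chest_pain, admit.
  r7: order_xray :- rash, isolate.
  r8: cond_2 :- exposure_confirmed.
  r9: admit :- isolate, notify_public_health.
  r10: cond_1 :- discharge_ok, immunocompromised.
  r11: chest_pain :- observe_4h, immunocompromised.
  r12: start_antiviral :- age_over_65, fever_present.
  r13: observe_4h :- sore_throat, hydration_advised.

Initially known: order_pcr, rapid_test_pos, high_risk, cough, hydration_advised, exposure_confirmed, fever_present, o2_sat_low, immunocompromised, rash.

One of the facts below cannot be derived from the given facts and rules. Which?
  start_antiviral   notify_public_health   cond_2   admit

start_antiviral

Round 1 fires r1, r3, r4, r8, giving notify_public_health, discharge_ok, isolate, cond_2.
Round 2 fires r5, r7, r9, r10, giving sore_throat, order_xray, admit, cond_1.
Round 3 fires r13, giving observe_4h.
Round 4 fires r11, giving chest_pain.
Round 5 fires r6, giving culture_positive.
Derived: admit (round 2), cond_2 (round 1), notify_public_health (round 1). start_antiviral never appears in any round.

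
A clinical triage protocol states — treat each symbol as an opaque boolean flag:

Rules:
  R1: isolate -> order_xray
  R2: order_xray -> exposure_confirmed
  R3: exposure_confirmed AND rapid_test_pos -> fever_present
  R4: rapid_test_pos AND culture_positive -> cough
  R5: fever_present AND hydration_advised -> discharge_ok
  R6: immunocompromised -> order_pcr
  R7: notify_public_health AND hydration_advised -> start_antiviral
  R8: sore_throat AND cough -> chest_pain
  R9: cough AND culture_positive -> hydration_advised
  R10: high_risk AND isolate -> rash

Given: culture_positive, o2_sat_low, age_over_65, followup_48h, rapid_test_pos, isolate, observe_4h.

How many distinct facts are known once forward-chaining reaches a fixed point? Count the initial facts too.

13

Round 1 — R1, R4, derive order_xray, cough.
Round 2 — R2, R9, derive exposure_confirmed, hydration_advised.
Round 3 — R3, derive fever_present.
Round 4 — R5, derive discharge_ok.
Closure: {age_over_65, cough, culture_positive, discharge_ok, exposure_confirmed, fever_present, followup_48h, hydration_advised, isolate, o2_sat_low, observe_4h, order_xray, rapid_test_pos} — 13 facts.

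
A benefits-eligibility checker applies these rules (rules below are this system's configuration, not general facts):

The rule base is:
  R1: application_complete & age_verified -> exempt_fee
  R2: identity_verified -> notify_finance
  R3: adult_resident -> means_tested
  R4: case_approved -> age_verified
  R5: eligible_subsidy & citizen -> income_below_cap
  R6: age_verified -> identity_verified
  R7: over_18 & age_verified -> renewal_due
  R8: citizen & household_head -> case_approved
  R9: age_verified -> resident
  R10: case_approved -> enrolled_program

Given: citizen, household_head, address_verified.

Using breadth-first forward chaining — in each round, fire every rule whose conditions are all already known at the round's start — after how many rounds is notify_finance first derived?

4

[1] R8 [citizen & household_head -> case_approved]. ⇒ new: case_approved.
[2] R4 [case_approved -> age_verified]; R10 [case_approved -> enrolled_program]. ⇒ new: age_verified, enrolled_program.
[3] R6 [age_verified -> identity_verified]; R9 [age_verified -> resident]. ⇒ new: identity_verified, resident.
[4] R2 [identity_verified -> notify_finance]. ⇒ new: notify_finance.
notify_finance first appears in round 4.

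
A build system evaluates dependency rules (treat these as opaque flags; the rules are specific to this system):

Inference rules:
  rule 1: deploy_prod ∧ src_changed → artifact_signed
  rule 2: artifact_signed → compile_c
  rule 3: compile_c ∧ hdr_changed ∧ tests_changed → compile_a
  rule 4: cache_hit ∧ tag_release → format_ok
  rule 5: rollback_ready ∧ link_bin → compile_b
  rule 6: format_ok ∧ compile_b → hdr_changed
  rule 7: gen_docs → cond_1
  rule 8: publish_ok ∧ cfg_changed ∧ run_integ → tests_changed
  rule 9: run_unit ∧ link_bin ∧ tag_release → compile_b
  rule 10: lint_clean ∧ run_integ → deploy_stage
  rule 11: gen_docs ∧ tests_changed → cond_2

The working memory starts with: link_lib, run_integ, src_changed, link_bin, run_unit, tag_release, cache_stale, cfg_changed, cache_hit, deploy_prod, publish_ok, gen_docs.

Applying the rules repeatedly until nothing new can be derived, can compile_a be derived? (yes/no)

Round 1 — rule 1, rule 4, rule 7, rule 8, rule 9, derive artifact_signed, format_ok, cond_1, tests_changed, compile_b.
Round 2 — rule 2, rule 6, rule 11, derive compile_c, hdr_changed, cond_2.
Round 3 — rule 3, derive compile_a.
compile_a appears in round 3, so it is derivable.

yes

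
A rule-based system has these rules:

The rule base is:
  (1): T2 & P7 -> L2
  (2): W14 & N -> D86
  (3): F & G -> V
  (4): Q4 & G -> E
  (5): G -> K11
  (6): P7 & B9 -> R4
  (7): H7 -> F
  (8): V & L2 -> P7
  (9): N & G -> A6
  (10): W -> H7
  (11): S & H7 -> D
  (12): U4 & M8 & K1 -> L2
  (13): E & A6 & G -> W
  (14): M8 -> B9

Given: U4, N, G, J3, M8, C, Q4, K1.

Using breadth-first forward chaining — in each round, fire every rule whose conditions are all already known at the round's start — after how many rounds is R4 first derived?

7

Round 1: (4) [Q4 & G -> E]; (5) [G -> K11]; (9) [N & G -> A6]; (12) [U4 & M8 & K1 -> L2]; (14) [M8 -> B9]. Adds E, K11, A6, L2, B9.
Round 2: (13) [E & A6 & G -> W]. Adds W.
Round 3: (10) [W -> H7]. Adds H7.
Round 4: (7) [H7 -> F]. Adds F.
Round 5: (3) [F & G -> V]. Adds V.
Round 6: (8) [V & L2 -> P7]. Adds P7.
Round 7: (6) [P7 & B9 -> R4]. Adds R4.
R4 first appears in round 7.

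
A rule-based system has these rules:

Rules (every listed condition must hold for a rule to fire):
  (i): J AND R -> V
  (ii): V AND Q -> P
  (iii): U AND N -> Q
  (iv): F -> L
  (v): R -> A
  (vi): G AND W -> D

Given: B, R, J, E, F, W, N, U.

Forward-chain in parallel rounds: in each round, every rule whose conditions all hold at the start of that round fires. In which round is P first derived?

2

Round 1 fires (i), (iii), (iv), (v), giving V, Q, L, A.
Round 2 fires (ii), giving P.
P first appears in round 2.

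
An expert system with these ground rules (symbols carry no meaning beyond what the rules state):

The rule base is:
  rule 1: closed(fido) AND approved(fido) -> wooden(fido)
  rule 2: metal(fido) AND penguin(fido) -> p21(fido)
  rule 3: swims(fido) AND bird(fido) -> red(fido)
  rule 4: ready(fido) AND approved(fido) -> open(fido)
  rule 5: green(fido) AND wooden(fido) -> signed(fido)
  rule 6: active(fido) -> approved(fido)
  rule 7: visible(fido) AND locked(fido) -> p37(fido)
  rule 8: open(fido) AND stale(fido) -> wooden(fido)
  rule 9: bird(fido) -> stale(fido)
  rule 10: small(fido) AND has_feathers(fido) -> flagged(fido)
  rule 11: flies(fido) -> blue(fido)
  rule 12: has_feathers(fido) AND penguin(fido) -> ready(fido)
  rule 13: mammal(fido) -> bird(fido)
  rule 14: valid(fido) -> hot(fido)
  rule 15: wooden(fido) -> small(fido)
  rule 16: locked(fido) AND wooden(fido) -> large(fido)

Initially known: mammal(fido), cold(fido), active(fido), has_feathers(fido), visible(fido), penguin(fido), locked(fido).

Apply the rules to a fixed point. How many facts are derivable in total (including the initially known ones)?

Round 1 — rule 6, rule 7, rule 12, rule 13, derive approved(fido), p37(fido), ready(fido), bird(fido).
Round 2 — rule 4, rule 9, derive open(fido), stale(fido).
Round 3 — rule 8, derive wooden(fido).
Round 4 — rule 15, rule 16, derive small(fido), large(fido).
Round 5 — rule 10, derive flagged(fido).
Closure: {active(fido), approved(fido), bird(fido), cold(fido), flagged(fido), has_feathers(fido), large(fido), locked(fido), mammal(fido), open(fido), p37(fido), penguin(fido), ready(fido), small(fido), stale(fido), visible(fido), wooden(fido)} — 17 facts.

17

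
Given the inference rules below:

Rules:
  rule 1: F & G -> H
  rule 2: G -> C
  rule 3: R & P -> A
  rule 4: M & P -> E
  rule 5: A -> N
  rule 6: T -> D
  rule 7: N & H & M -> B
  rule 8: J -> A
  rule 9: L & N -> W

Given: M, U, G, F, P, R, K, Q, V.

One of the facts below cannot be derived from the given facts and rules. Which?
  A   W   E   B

W

Round 1: rule 1 [F & G -> H]; rule 2 [G -> C]; rule 3 [R & P -> A]; rule 4 [M & P -> E]. Adds H, C, A, E.
Round 2: rule 5 [A -> N]. Adds N.
Round 3: rule 7 [N & H & M -> B]. Adds B.
Derived: B (round 3), A (round 1), E (round 1). W never appears in any round.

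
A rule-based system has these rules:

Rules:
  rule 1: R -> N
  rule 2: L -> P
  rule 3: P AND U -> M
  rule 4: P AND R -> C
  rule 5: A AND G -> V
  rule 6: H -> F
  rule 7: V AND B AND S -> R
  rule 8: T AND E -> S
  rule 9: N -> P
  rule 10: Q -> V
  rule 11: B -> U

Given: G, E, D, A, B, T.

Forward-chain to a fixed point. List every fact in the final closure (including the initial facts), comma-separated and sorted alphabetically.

A, B, C, D, E, G, M, N, P, R, S, T, U, V

Round 1 fires rule 5, rule 8, rule 11, giving V, S, U.
Round 2 fires rule 7, giving R.
Round 3 fires rule 1, giving N.
Round 4 fires rule 9, giving P.
Round 5 fires rule 3, rule 4, giving M, C.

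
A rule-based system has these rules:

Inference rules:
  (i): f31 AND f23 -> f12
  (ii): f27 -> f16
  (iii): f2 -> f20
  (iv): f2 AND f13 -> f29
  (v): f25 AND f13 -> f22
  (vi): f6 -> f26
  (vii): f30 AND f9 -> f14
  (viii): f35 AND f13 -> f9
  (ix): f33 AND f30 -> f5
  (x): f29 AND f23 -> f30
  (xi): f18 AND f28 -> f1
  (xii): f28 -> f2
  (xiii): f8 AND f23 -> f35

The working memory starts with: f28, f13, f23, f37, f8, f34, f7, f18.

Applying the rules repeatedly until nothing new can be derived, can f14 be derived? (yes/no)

Round 1: (xi) [f18 AND f28 -> f1]; (xii) [f28 -> f2]; (xiii) [f8 AND f23 -> f35]. Adds f1, f2, f35.
Round 2: (iii) [f2 -> f20]; (iv) [f2 AND f13 -> f29]; (viii) [f35 AND f13 -> f9]. Adds f20, f29, f9.
Round 3: (x) [f29 AND f23 -> f30]. Adds f30.
Round 4: (vii) [f30 AND f9 -> f14]. Adds f14.
f14 appears in round 4, so it is derivable.

yes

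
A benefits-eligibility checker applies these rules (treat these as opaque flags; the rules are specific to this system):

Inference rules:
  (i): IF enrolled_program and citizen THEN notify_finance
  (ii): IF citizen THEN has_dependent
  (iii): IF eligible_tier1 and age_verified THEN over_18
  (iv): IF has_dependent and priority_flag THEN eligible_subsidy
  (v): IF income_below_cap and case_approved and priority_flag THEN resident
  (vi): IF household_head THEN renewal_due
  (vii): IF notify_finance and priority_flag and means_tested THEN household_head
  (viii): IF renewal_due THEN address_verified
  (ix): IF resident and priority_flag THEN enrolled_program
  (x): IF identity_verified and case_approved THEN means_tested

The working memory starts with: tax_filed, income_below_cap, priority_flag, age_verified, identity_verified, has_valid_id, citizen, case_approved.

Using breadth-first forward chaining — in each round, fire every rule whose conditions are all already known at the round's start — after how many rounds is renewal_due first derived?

Round 1 fires (ii), (v), (x), giving has_dependent, resident, means_tested.
Round 2 fires (iv), (ix), giving eligible_subsidy, enrolled_program.
Round 3 fires (i), giving notify_finance.
Round 4 fires (vii), giving household_head.
Round 5 fires (vi), giving renewal_due.
renewal_due first appears in round 5.

5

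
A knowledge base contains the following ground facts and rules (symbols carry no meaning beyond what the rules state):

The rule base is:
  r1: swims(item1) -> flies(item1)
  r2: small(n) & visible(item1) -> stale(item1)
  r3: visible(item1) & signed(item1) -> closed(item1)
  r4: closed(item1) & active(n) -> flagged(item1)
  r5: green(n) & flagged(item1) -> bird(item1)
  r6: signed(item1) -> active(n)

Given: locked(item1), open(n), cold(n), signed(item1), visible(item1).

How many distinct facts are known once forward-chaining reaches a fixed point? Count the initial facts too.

[1] r3 [visible(item1) & signed(item1) -> closed(item1)]; r6 [signed(item1) -> active(n)]. ⇒ new: closed(item1), active(n).
[2] r4 [closed(item1) & active(n) -> flagged(item1)]. ⇒ new: flagged(item1).
Closure: {active(n), closed(item1), cold(n), flagged(item1), locked(item1), open(n), signed(item1), visible(item1)} — 8 facts.

8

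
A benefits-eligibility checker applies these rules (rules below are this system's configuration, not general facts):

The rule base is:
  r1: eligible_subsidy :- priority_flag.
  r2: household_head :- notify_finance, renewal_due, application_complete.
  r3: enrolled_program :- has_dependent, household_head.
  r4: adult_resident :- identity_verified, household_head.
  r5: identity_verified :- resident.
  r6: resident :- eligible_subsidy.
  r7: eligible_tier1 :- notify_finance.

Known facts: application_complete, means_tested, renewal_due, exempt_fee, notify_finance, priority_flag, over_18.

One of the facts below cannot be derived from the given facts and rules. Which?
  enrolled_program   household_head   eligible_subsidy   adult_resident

enrolled_program

[1] r1 [eligible_subsidy :- priority_flag.]; r2 [household_head :- notify_finance, renewal_due, application_complete.]; r7 [eligible_tier1 :- notify_finance.]. ⇒ new: eligible_subsidy, household_head, eligible_tier1.
[2] r6 [resident :- eligible_subsidy.]. ⇒ new: resident.
[3] r5 [identity_verified :- resident.]. ⇒ new: identity_verified.
[4] r4 [adult_resident :- identity_verified, household_head.]. ⇒ new: adult_resident.
Derived: adult_resident (round 4), household_head (round 1), eligible_subsidy (round 1). enrolled_program never appears in any round.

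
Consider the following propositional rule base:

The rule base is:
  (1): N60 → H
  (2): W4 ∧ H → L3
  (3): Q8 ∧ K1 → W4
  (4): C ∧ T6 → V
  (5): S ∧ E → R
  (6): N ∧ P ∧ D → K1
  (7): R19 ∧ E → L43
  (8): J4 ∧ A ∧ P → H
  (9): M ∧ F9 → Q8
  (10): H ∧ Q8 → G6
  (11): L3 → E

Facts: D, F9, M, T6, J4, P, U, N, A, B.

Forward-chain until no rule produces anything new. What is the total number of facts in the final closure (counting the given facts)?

Round 1: (6) [N ∧ P ∧ D → K1]; (8) [J4 ∧ A ∧ P → H]; (9) [M ∧ F9 → Q8]. Adds K1, H, Q8.
Round 2: (3) [Q8 ∧ K1 → W4]; (10) [H ∧ Q8 → G6]. Adds W4, G6.
Round 3: (2) [W4 ∧ H → L3]. Adds L3.
Round 4: (11) [L3 → E]. Adds E.
Closure: {A, B, D, E, F9, G6, H, J4, K1, L3, M, N, P, Q8, T6, U, W4} — 17 facts.

17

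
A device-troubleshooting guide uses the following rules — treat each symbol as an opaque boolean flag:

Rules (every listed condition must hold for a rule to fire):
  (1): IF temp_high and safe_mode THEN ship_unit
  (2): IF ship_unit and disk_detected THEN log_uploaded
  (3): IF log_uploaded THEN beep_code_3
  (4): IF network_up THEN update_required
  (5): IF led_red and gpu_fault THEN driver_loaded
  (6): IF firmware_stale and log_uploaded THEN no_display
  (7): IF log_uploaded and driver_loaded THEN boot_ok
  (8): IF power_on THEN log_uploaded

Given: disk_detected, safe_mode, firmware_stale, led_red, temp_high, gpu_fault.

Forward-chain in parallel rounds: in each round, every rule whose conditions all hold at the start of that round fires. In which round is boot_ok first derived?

3

[1] (1) [IF temp_high and safe_mode THEN ship_unit]; (5) [IF led_red and gpu_fault THEN driver_loaded]. ⇒ new: ship_unit, driver_loaded.
[2] (2) [IF ship_unit and disk_detected THEN log_uploaded]. ⇒ new: log_uploaded.
[3] (3) [IF log_uploaded THEN beep_code_3]; (6) [IF firmware_stale and log_uploaded THEN no_display]; (7) [IF log_uploaded and driver_loaded THEN boot_ok]. ⇒ new: beep_code_3, no_display, boot_ok.
boot_ok first appears in round 3.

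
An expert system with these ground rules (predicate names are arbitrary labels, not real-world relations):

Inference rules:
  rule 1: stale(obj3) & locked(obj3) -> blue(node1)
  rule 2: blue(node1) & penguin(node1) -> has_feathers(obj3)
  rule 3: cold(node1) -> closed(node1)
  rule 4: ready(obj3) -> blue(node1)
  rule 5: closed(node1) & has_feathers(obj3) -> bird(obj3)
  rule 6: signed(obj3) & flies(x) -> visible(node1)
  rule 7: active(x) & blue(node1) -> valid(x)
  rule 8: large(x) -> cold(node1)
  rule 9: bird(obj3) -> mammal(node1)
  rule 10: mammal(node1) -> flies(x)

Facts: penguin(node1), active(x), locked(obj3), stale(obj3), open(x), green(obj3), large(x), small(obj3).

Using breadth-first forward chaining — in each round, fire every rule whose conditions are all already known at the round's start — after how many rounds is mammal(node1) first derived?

4

[1] rule 1 [stale(obj3) & locked(obj3) -> blue(node1)]; rule 8 [large(x) -> cold(node1)]. ⇒ new: blue(node1), cold(node1).
[2] rule 2 [blue(node1) & penguin(node1) -> has_feathers(obj3)]; rule 3 [cold(node1) -> closed(node1)]; rule 7 [active(x) & blue(node1) -> valid(x)]. ⇒ new: has_feathers(obj3), closed(node1), valid(x).
[3] rule 5 [closed(node1) & has_feathers(obj3) -> bird(obj3)]. ⇒ new: bird(obj3).
[4] rule 9 [bird(obj3) -> mammal(node1)]. ⇒ new: mammal(node1).
mammal(node1) first appears in round 4.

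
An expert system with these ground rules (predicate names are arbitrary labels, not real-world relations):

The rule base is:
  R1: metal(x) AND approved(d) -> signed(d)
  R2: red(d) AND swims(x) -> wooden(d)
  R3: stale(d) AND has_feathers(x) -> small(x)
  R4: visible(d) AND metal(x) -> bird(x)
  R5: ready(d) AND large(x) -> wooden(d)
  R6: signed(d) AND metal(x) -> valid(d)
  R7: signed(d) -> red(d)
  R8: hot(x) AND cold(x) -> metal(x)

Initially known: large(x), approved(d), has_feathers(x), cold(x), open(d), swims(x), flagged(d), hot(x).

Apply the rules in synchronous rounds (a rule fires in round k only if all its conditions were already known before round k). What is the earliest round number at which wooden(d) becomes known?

4

Round 1: R8 [hot(x) AND cold(x) -> metal(x)]. Adds metal(x).
Round 2: R1 [metal(x) AND approved(d) -> signed(d)]. Adds signed(d).
Round 3: R6 [signed(d) AND metal(x) -> valid(d)]; R7 [signed(d) -> red(d)]. Adds valid(d), red(d).
Round 4: R2 [red(d) AND swims(x) -> wooden(d)]. Adds wooden(d).
wooden(d) first appears in round 4.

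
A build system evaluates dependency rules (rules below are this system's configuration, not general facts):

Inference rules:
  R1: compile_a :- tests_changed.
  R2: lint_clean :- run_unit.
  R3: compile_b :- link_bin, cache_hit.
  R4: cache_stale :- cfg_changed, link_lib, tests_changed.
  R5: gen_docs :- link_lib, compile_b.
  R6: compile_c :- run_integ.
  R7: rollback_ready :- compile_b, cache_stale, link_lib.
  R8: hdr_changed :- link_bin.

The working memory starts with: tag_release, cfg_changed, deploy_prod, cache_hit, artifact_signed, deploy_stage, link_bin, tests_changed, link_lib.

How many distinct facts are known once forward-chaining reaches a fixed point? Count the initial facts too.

Round 1: R1 [compile_a :- tests_changed.]; R3 [compile_b :- link_bin, cache_hit.]; R4 [cache_stale :- cfg_changed, link_lib, tests_changed.]; R8 [hdr_changed :- link_bin.]. Adds compile_a, compile_b, cache_stale, hdr_changed.
Round 2: R5 [gen_docs :- link_lib, compile_b.]; R7 [rollback_ready :- compile_b, cache_stale, link_lib.]. Adds gen_docs, rollback_ready.
Closure: {artifact_signed, cache_hit, cache_stale, cfg_changed, compile_a, compile_b, deploy_prod, deploy_stage, gen_docs, hdr_changed, link_bin, link_lib, rollback_ready, tag_release, tests_changed} — 15 facts.

15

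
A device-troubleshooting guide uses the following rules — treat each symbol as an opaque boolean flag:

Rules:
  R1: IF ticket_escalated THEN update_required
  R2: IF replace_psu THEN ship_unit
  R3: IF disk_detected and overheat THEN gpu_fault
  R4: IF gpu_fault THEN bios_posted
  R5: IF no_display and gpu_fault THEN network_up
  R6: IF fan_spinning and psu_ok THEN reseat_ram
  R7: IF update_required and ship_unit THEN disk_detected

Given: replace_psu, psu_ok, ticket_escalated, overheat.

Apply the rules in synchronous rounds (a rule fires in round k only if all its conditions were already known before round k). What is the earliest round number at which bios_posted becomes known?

4

Round 1: R1 [IF ticket_escalated THEN update_required]; R2 [IF replace_psu THEN ship_unit]. New: update_required, ship_unit.
Round 2: R7 [IF update_required and ship_unit THEN disk_detected]. New: disk_detected.
Round 3: R3 [IF disk_detected and overheat THEN gpu_fault]. New: gpu_fault.
Round 4: R4 [IF gpu_fault THEN bios_posted]. New: bios_posted.
bios_posted first appears in round 4.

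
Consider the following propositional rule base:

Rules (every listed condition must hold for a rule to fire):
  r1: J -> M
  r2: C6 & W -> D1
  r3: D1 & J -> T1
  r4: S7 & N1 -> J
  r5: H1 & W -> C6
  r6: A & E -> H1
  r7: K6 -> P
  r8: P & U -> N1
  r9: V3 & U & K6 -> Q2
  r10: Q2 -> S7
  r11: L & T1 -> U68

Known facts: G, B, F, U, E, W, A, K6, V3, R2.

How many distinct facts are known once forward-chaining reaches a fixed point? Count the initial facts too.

20

Round 1 — r6, r7, r9, derive H1, P, Q2.
Round 2 — r5, r8, r10, derive C6, N1, S7.
Round 3 — r2, r4, derive D1, J.
Round 4 — r1, r3, derive M, T1.
Closure: {A, B, C6, D1, E, F, G, H1, J, K6, M, N1, P, Q2, R2, S7, T1, U, V3, W} — 20 facts.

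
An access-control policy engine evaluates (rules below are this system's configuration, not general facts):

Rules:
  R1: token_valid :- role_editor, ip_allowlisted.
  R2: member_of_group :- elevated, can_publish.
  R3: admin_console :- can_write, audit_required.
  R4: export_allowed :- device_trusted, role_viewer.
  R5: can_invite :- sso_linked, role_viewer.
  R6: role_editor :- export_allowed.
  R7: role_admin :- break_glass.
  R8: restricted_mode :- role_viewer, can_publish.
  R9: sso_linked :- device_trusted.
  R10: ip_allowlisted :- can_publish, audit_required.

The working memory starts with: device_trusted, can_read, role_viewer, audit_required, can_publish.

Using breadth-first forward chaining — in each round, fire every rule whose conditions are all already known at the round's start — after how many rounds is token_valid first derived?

Round 1 fires R4, R8, R9, R10, giving export_allowed, restricted_mode, sso_linked, ip_allowlisted.
Round 2 fires R5, R6, giving can_invite, role_editor.
Round 3 fires R1, giving token_valid.
token_valid first appears in round 3.

3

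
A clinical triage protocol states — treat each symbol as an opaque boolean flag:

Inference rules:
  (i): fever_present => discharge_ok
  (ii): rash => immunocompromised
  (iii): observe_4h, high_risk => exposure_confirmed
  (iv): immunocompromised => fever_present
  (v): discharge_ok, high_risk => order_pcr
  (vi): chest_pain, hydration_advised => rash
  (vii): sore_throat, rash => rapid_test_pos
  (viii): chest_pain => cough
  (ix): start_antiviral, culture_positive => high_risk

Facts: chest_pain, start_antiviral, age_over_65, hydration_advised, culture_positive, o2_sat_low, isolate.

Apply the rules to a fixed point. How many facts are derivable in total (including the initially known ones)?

[1] (vi) [chest_pain, hydration_advised => rash]; (viii) [chest_pain => cough]; (ix) [start_antiviral, culture_positive => high_risk]. ⇒ new: rash, cough, high_risk.
[2] (ii) [rash => immunocompromised]. ⇒ new: immunocompromised.
[3] (iv) [immunocompromised => fever_present]. ⇒ new: fever_present.
[4] (i) [fever_present => discharge_ok]. ⇒ new: discharge_ok.
[5] (v) [discharge_ok, high_risk => order_pcr]. ⇒ new: order_pcr.
Closure: {age_over_65, chest_pain, cough, culture_positive, discharge_ok, fever_present, high_risk, hydration_advised, immunocompromised, isolate, o2_sat_low, order_pcr, rash, start_antiviral} — 14 facts.

14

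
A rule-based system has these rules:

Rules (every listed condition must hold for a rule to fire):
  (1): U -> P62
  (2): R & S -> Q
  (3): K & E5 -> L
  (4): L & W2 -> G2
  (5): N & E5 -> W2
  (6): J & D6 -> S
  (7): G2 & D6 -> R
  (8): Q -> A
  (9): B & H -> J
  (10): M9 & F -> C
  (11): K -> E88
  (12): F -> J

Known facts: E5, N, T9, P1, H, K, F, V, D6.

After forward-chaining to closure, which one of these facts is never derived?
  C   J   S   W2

C

Round 1: (3) [K & E5 -> L]; (5) [N & E5 -> W2]; (11) [K -> E88]; (12) [F -> J]. Adds L, W2, E88, J.
Round 2: (4) [L & W2 -> G2]; (6) [J & D6 -> S]. Adds G2, S.
Round 3: (7) [G2 & D6 -> R]. Adds R.
Round 4: (2) [R & S -> Q]. Adds Q.
Round 5: (8) [Q -> A]. Adds A.
Derived: J (round 1), S (round 2), W2 (round 1). C never appears in any round.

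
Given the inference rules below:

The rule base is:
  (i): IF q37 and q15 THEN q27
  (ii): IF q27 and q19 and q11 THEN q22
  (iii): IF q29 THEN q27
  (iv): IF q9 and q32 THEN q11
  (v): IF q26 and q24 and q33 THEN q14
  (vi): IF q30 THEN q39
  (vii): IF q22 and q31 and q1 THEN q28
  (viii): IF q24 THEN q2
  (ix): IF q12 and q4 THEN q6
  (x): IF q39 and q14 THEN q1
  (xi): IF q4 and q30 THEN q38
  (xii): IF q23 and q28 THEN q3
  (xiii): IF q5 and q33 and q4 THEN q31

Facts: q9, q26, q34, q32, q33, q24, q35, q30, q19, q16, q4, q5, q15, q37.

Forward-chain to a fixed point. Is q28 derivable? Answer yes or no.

Round 1: (i) [IF q37 and q15 THEN q27]; (iv) [IF q9 and q32 THEN q11]; (v) [IF q26 and q24 and q33 THEN q14]; (vi) [IF q30 THEN q39]; (viii) [IF q24 THEN q2]; (xi) [IF q4 and q30 THEN q38]; (xiii) [IF q5 and q33 and q4 THEN q31]. Adds q27, q11, q14, q39, q2, q38, q31.
Round 2: (ii) [IF q27 and q19 and q11 THEN q22]; (x) [IF q39 and q14 THEN q1]. Adds q22, q1.
Round 3: (vii) [IF q22 and q31 and q1 THEN q28]. Adds q28.
q28 appears in round 3, so it is derivable.

yes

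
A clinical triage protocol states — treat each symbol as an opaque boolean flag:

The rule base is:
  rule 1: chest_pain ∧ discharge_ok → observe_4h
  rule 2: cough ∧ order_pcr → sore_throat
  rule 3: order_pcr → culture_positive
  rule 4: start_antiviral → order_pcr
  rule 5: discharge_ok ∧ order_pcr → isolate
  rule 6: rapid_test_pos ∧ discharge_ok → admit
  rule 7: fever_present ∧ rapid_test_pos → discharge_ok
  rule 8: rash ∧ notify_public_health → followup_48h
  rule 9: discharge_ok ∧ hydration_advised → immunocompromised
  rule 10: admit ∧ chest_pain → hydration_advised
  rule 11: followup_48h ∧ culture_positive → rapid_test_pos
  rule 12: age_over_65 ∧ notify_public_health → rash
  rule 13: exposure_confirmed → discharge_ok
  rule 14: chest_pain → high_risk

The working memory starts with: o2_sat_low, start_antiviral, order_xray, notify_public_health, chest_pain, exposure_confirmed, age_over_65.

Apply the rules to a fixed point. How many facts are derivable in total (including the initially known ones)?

Round 1 fires rule 4, rule 12, rule 13, rule 14, giving order_pcr, rash, discharge_ok, high_risk.
Round 2 fires rule 1, rule 3, rule 5, rule 8, giving observe_4h, culture_positive, isolate, followup_48h.
Round 3 fires rule 11, giving rapid_test_pos.
Round 4 fires rule 6, giving admit.
Round 5 fires rule 10, giving hydration_advised.
Round 6 fires rule 9, giving immunocompromised.
Closure: {admit, age_over_65, chest_pain, culture_positive, discharge_ok, exposure_confirmed, followup_48h, high_risk, hydration_advised, immunocompromised, isolate, notify_public_health, o2_sat_low, observe_4h, order_pcr, order_xray, rapid_test_pos, rash, start_antiviral} — 19 facts.

19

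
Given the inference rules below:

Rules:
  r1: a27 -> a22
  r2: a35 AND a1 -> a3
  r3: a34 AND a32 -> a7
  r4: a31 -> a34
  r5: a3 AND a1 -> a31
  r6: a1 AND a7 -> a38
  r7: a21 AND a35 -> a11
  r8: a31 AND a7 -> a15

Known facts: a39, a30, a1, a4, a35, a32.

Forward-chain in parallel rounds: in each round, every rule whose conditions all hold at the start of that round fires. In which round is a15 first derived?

Round 1: r2 [a35 AND a1 -> a3]. New: a3.
Round 2: r5 [a3 AND a1 -> a31]. New: a31.
Round 3: r4 [a31 -> a34]. New: a34.
Round 4: r3 [a34 AND a32 -> a7]. New: a7.
Round 5: r6 [a1 AND a7 -> a38]; r8 [a31 AND a7 -> a15]. New: a38, a15.
a15 first appears in round 5.

5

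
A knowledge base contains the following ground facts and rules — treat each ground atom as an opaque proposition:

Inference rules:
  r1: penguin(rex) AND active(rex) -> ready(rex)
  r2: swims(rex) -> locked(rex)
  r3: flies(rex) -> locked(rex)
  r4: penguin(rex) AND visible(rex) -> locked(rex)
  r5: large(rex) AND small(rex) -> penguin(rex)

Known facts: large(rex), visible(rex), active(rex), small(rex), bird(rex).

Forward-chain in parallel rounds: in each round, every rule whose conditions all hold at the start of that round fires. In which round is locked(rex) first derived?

2

[1] r5 [large(rex) AND small(rex) -> penguin(rex)]. ⇒ new: penguin(rex).
[2] r1 [penguin(rex) AND active(rex) -> ready(rex)]; r4 [penguin(rex) AND visible(rex) -> locked(rex)]. ⇒ new: ready(rex), locked(rex).
locked(rex) first appears in round 2.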